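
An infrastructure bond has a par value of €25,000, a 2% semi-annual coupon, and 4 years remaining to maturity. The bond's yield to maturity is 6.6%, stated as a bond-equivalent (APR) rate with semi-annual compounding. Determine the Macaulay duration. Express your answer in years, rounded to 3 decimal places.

Periodic yield y = 0.033. Discount each cash flow and weight by its period:
  t   CF        PV=CF/(1+0.033)^t    t·PV
  1       250.00       242.0136       242.0136
  2       250.00       234.2822       468.5645
  3       250.00       226.7979       680.3937
  4       250.00       219.5527       878.2107
  5       250.00       212.5389     1,062.6944
  6       250.00       205.7492     1,234.4950
  7       250.00       199.1763     1,394.2344
  8    25,250.00    19,474.1634   155,793.3074
  Σ                 21,014.2742   161,753.9137
Price P = Σ PV = 21,014.2742.
Macaulay duration = Σ(t·PV) / P = 161,753.9137 / 21,014.2742 = 7.69734 half-year periods.
In years: 7.69734 / 2 = 3.84867 years.

3.849 years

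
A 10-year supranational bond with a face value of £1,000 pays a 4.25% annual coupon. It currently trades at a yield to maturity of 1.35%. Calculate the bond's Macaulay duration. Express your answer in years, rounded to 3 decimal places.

8.565 years

Periodic yield y = 0.0135. Discount each cash flow and weight by its year:
  t   CF        PV=CF/(1+0.0135)^t    t·PV
  1        42.50        41.9339        41.9339
  2        42.50        41.3753        82.7507
  3        42.50        40.8242       122.4726
  4        42.50        40.2804       161.1217
  5        42.50        39.7439       198.7194
  6        42.50        39.2145       235.2869
  7        42.50        38.6921       270.8449
  8        42.50        38.1767       305.4140
  9        42.50        37.6682       339.0140
  10    1,042.50       911.6718     9,116.7183
  Σ                  1,269.5811    10,874.2762
Price P = Σ PV = 1,269.5811.
Macaulay duration = Σ(t·PV) / P = 10,874.2762 / 1,269.5811 = 8.56525 years.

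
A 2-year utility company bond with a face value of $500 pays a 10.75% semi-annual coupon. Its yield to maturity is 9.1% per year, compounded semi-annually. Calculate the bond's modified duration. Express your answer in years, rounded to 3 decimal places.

Periodic yield y = 0.0455. First find Macaulay duration:
  t   CF        PV=CF/(1+0.0455)^t    t·PV
  1       26.875        25.7054        25.7054
  2       26.875        24.5867        49.1734
  3       26.875        23.5167        70.5501
  4      526.875       440.9724     1,763.8897
  Σ                    514.7812     1,909.3187
P = 514.7812; Macaulay duration = 1,909.3187 / 514.7812 = 3.70899 half-year periods = 1.85450 years.
Modified duration = D_Mac / (1 + y) = 1.85450 / 1.0455 = 1.77379 years.

1.774 years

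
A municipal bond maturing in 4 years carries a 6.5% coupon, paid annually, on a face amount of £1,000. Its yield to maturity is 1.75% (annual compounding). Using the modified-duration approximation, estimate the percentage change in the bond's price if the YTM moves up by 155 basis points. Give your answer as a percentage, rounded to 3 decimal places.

-5.605%

Periodic yield y = 0.0175. Modified duration first:
  t   CF        PV=CF/(1+0.0175)^t    t·PV
  1        65.00        63.8821        63.8821
  2        65.00        62.7834       125.5667
  3        65.00        61.7035       185.1106
  4     1,065.00       993.6008     3,974.4032
  Σ                  1,181.9698     4,348.9626
P = 1,181.9698; D_Mac = 3.67942 yrs; D_mod = 3.67942/(1+0.0175) = 3.61614 yrs.
ΔP/P ≈ -D_mod · Δy = -3.61614 × (+0.0155) = -0.056050 = -5.6050%.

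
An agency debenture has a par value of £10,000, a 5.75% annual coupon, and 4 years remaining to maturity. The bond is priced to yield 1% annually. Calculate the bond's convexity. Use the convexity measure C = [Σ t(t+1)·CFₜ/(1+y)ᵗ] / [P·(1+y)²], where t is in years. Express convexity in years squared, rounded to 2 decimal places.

With y = 0.01:
  t   CF        PV=CF/(1+0.01)^t    t·PV        t(t+1)·PV
  1       575.00       569.3069       569.3069       1,138.6139
  2       575.00       563.6702     1,127.3405       3,382.0214
  3       575.00       558.0893     1,674.2680       6,697.0720
  4    10,575.00    10,162.3671    40,649.4686     203,247.3429
  Σ                 11,853.4336    44,020.3840     214,465.0501
P = 11,853.4336.
Convexity = Σ t(t+1)·PV / [P·(1+y)²] = 214,465.0501 / (11,853.4336 × 1.020100) = 17.73657.

17.74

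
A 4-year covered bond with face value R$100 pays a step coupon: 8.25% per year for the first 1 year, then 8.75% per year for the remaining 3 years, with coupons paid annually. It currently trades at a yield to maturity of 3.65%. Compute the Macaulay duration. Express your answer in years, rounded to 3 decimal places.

Periodic yield y = 0.0365. Discount each cash flow and weight by its year:
  t   CF        PV=CF/(1+0.0365)^t    t·PV
  1         8.25         7.9595         7.9595
  2         8.75         8.1446        16.2892
  3         8.75         7.8578        23.5734
  4       108.75        94.2219       376.8878
  Σ                    118.1838       424.7098
Price P = Σ PV = 118.1838.
Macaulay duration = Σ(t·PV) / P = 424.7098 / 118.1838 = 3.59364 years.

3.594 years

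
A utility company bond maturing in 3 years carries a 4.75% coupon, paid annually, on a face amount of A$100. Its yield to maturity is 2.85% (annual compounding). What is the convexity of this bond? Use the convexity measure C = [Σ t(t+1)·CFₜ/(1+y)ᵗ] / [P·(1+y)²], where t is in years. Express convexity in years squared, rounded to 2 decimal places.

10.69

With y = 0.0285:
  t   CF        PV=CF/(1+0.0285)^t    t·PV        t(t+1)·PV
  1         4.75         4.6184         4.6184           9.2368
  2         4.75         4.4904         8.9808          26.9424
  3       104.75        96.2811       288.8434       1,155.3735
  Σ                    105.3899       302.4425       1,191.5526
P = 105.3899.
Convexity = Σ t(t+1)·PV / [P·(1+y)²] = 1,191.5526 / (105.3899 × 1.057812) = 10.68823.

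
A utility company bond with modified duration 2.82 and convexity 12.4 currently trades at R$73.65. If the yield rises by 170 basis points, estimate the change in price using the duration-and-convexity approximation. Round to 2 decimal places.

Duration effect: -D_mod·Δy = -2.82 × (+0.017) = -0.047940
Convexity effect: ½·C·(Δy)² = 0.5 × 12.4 × (0.017)² = +0.0017918
ΔP/P ≈ -0.047940 + 0.0017918 = -0.0461482
ΔP ≈ 73.65 × (-0.0461482) = -3.39881493.

-R$3.40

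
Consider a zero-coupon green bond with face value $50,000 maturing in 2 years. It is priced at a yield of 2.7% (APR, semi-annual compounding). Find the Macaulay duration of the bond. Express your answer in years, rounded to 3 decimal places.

2.000 years

A zero-coupon bond has a single cash flow at maturity, so its Macaulay duration equals its maturity: 2 years.
(Equivalently: 4 semi-annual periods ÷ 2 = 2 years.)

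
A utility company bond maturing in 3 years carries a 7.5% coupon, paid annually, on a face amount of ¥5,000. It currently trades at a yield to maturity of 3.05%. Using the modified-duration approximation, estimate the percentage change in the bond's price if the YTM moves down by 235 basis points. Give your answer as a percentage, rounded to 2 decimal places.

Periodic yield y = 0.0305. Modified duration first:
  t   CF        PV=CF/(1+0.0305)^t    t·PV
  1       375.00       363.9010       363.9010
  2       375.00       353.1305       706.2611
  3     5,375.00     4,911.7299    14,735.1898
  Σ                  5,628.7615    15,805.3519
P = 5,628.7615; D_Mac = 2.80796 yrs; D_mod = 2.80796/(1+0.0305) = 2.72485 yrs.
ΔP/P ≈ -D_mod · Δy = -2.72485 × (-0.0235) = +0.064034 = +6.4034%.

+6.40%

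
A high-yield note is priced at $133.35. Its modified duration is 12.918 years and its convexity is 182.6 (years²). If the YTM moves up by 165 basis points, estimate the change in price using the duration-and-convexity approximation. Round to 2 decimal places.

Duration effect: -D_mod·Δy = -12.918 × (+0.0165) = -0.213147
Convexity effect: ½·C·(Δy)² = 0.5 × 182.6 × (0.0165)² = +0.024856425
ΔP/P ≈ -0.213147 + 0.024856425 = -0.188290575
ΔP ≈ 133.35 × (-0.188290575) = -25.10854817625.

-$25.11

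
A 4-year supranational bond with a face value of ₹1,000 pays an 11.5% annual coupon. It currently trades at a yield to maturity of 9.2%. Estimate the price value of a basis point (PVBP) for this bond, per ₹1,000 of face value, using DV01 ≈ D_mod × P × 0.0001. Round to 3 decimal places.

Periodic yield y = 0.092.
  t   CF        PV=CF/(1+0.092)^t    t·PV
  1       115.00       105.3114       105.3114
  2       115.00        96.4390       192.8779
  3       115.00        88.3141       264.9422
  4     1,115.00       784.1232     3,136.4929
  Σ                  1,074.1876     3,699.6244
P = 1,074.1876; D_Mac = 3.44411 yrs; D_mod = 3.15395 yrs.
DV01 ≈ 3.15395 × 1,074.1876 × 0.0001 = 0.338793.

₹0.339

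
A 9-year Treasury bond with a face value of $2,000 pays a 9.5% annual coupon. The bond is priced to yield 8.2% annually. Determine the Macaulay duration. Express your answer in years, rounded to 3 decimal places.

Periodic yield y = 0.082. Discount each cash flow and weight by its year:
  t   CF        PV=CF/(1+0.082)^t    t·PV
  1       190.00       175.6007       175.6007
  2       190.00       162.2927       324.5855
  3       190.00       149.9933       449.9799
  4       190.00       138.6260       554.5038
  5       190.00       128.1201       640.6005
  6       190.00       118.4105       710.4627
  7       190.00       109.4366       766.0565
  8       190.00       101.1429       809.1434
  9     2,190.00     1,077.4541     9,697.0867
  Σ                  2,161.0769    14,128.0198
Price P = Σ PV = 2,161.0769.
Macaulay duration = Σ(t·PV) / P = 14,128.0198 / 2,161.0769 = 6.53749 years.

6.537 years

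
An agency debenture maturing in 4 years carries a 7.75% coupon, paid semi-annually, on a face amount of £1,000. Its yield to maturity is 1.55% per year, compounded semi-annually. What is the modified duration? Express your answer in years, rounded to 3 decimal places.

3.545 years

Periodic yield y = 0.00775. First find Macaulay duration:
  t   CF        PV=CF/(1+0.00775)^t    t·PV
  1        38.75        38.4520        38.4520
  2        38.75        38.1563        76.3126
  3        38.75        37.8628       113.5885
  4        38.75        37.5717       150.2867
  5        38.75        37.2827       186.4136
  6        38.75        36.9960       221.9760
  7        38.75        36.7115       256.9805
  8     1,038.75       976.5367     7,812.2938
  Σ                  1,239.5698     8,856.3038
P = 1,239.5698; Macaulay duration = 8,856.3038 / 1,239.5698 = 7.14466 half-year periods = 3.57233 years.
Modified duration = D_Mac / (1 + y) = 3.57233 / 1.00775 = 3.54486 years.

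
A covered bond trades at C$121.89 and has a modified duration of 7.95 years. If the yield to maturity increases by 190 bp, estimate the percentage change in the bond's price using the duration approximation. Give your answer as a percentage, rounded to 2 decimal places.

Duration approximation: ΔP/P ≈ -D_mod · Δy = -7.95 × (+0.019) = -0.151050.
As a percentage: -15.1050%.

-15.11%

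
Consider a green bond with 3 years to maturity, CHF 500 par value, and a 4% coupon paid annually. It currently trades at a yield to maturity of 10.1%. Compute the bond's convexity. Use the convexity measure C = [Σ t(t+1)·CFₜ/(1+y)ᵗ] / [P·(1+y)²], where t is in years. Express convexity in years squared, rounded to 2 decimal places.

9.35

With y = 0.101:
  t   CF        PV=CF/(1+0.101)^t    t·PV        t(t+1)·PV
  1        20.00        18.1653        18.1653          36.3306
  2        20.00        16.4989        32.9978          98.9935
  3       520.00       389.6201     1,168.8604       4,675.4416
  Σ                    424.2843     1,220.0235       4,810.7657
P = 424.2843.
Convexity = Σ t(t+1)·PV / [P·(1+y)²] = 4,810.7657 / (424.2843 × 1.212201) = 9.35368.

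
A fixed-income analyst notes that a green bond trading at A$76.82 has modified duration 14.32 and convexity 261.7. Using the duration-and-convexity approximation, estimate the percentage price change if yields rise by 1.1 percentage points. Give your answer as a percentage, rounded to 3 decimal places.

-14.169%

Duration effect: -D_mod·Δy = -14.32 × (+0.011) = -0.157520
Convexity effect: ½·C·(Δy)² = 0.5 × 261.7 × (0.011)² = +0.01583285
ΔP/P ≈ -0.157520 + 0.01583285 = -0.14168715
= -14.168715%.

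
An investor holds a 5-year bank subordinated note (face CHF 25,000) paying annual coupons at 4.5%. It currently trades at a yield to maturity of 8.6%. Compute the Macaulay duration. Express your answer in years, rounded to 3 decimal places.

Periodic yield y = 0.086. Discount each cash flow and weight by its year:
  t   CF        PV=CF/(1+0.086)^t    t·PV
  1     1,125.00     1,035.9116     1,035.9116
  2     1,125.00       953.8781     1,907.7562
  3     1,125.00       878.3408     2,635.0223
  4     1,125.00       808.7852     3,235.1410
  5    26,125.00    17,294.4666    86,472.3332
  Σ                 20,971.3824    95,286.1643
Price P = Σ PV = 20,971.3824.
Macaulay duration = Σ(t·PV) / P = 95,286.1643 / 20,971.3824 = 4.54363 years.

4.544 years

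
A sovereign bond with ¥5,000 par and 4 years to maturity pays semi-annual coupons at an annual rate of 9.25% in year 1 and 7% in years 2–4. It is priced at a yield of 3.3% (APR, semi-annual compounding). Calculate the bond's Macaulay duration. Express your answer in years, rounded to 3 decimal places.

3.536 years

Periodic yield y = 0.0165. Discount each cash flow and weight by its period:
  t   CF        PV=CF/(1+0.0165)^t    t·PV
  1       231.25       227.4963       227.4963
  2       231.25       223.8036       447.6071
  3       175.00       166.6157       499.8471
  4       175.00       163.9112       655.6446
  5       175.00       161.2505       806.2526
  6       175.00       158.6331       951.7985
  7       175.00       156.0581     1,092.4068
  8     5,175.00     4,539.9523    36,319.6184
  Σ                  5,797.7207    41,000.6715
Price P = Σ PV = 5,797.7207.
Macaulay duration = Σ(t·PV) / P = 41,000.6715 / 5,797.7207 = 7.07186 half-year periods.
In years: 7.07186 / 2 = 3.53593 years.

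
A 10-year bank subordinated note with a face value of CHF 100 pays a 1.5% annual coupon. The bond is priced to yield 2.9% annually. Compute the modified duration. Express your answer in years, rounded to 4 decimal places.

9.0456 years

Periodic yield y = 0.029. First find Macaulay duration:
  t   CF        PV=CF/(1+0.029)^t    t·PV
  1         1.50         1.4577         1.4577
  2         1.50         1.4166         2.8333
  3         1.50         1.3767         4.1302
  4         1.50         1.3379         5.3517
  5         1.50         1.3002         6.5011
  6         1.50         1.2636         7.5814
  7         1.50         1.2280         8.5957
  8         1.50         1.1934         9.5468
  9         1.50         1.1597        10.4375
  10      101.50        76.2627       762.6272
  Σ                     87.9965       819.0625
P = 87.9965; Macaulay duration = 819.0625 / 87.9965 = 9.30789 years.
Modified duration = D_Mac / (1 + y) = 9.30789 / 1.029 = 9.04557 years.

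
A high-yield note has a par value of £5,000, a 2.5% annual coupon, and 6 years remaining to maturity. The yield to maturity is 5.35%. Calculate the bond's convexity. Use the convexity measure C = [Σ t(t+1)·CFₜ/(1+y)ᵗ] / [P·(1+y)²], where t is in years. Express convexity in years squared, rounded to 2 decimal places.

With y = 0.0535:
  t   CF        PV=CF/(1+0.0535)^t    t·PV        t(t+1)·PV
  1       125.00       118.6521       118.6521         237.3042
  2       125.00       112.6266       225.2532         675.7595
  3       125.00       106.9071       320.7212       1,282.8847
  4       125.00       101.4780       405.9120       2,029.5598
  5       125.00        96.3246       481.6231       2,889.7387
  6     5,125.00     3,748.7513    22,492.5078     157,447.5549
  Σ                  4,284.7397    24,044.6694     164,562.8018
P = 4,284.7397.
Convexity = Σ t(t+1)·PV / [P·(1+y)²] = 164,562.8018 / (4,284.7397 × 1.109862) = 34.60494.

34.60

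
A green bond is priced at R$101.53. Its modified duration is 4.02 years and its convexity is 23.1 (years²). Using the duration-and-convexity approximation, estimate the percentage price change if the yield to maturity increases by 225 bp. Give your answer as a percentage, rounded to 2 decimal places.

Duration effect: -D_mod·Δy = -4.02 × (+0.0225) = -0.090450
Convexity effect: ½·C·(Δy)² = 0.5 × 23.1 × (0.0225)² = +0.0058471875
ΔP/P ≈ -0.090450 + 0.0058471875 = -0.0846028125
= -8.46028125%.

-8.46%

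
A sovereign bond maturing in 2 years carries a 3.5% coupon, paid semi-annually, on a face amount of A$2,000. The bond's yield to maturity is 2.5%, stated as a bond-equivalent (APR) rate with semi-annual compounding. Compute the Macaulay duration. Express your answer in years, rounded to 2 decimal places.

1.95 years

Periodic yield y = 0.0125. Discount each cash flow and weight by its period:
  t   CF        PV=CF/(1+0.0125)^t    t·PV
  1        35.00        34.5679        34.5679
  2        35.00        34.1411        68.2823
  3        35.00        33.7196       101.1589
  4     2,035.00     1,936.3519     7,745.4076
  Σ                  2,038.7806     7,949.4167
Price P = Σ PV = 2,038.7806.
Macaulay duration = Σ(t·PV) / P = 7,949.4167 / 2,038.7806 = 3.89910 half-year periods.
In years: 3.89910 / 2 = 1.94955 years.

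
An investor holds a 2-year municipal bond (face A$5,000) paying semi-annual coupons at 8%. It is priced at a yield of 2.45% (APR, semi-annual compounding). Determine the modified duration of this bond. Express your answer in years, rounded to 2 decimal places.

1.87 years

Periodic yield y = 0.01225. First find Macaulay duration:
  t   CF        PV=CF/(1+0.01225)^t    t·PV
  1       200.00       197.5796       197.5796
  2       200.00       195.1886       390.3772
  3       200.00       192.8265       578.4794
  4     5,200.00     4,952.8161    19,811.2644
  Σ                  5,538.4108    20,977.7006
P = 5,538.4108; Macaulay duration = 20,977.7006 / 5,538.4108 = 3.78768 half-year periods = 1.89384 years.
Modified duration = D_Mac / (1 + y) = 1.89384 / 1.01225 = 1.87092 years.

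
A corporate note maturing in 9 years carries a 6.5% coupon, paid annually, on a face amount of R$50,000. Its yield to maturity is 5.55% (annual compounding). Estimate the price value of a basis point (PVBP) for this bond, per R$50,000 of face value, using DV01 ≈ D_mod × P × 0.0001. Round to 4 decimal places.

Periodic yield y = 0.0555.
  t   CF        PV=CF/(1+0.0555)^t    t·PV
  1     3,250.00     3,079.1094     3,079.1094
  2     3,250.00     2,917.2046     5,834.4091
  3     3,250.00     2,763.8130     8,291.4389
  4     3,250.00     2,618.4869    10,473.9477
  5     3,250.00     2,480.8024    12,404.0120
  6     3,250.00     2,350.3576    14,102.1453
  7     3,250.00     2,226.7717    15,587.4021
  8     3,250.00     2,109.6842    16,877.4740
  9    53,250.00    32,748.8062   294,739.2559
  Σ                 53,295.0360   381,389.1944
P = 53,295.0360; D_Mac = 7.15619 yrs; D_mod = 6.77990 yrs.
DV01 ≈ 6.77990 × 53,295.0360 × 0.0001 = 36.133510.

R$36.1335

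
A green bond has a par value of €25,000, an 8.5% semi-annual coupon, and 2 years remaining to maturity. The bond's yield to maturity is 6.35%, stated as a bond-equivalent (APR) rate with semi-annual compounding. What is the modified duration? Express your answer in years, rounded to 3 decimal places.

Periodic yield y = 0.03175. First find Macaulay duration:
  t   CF        PV=CF/(1+0.03175)^t    t·PV
  1     1,062.50     1,029.8037     1,029.8037
  2     1,062.50       998.1136     1,996.2272
  3     1,062.50       967.3987     2,902.1961
  4    26,062.50    22,999.4877    91,997.9507
  Σ                 25,994.8038    97,926.1778
P = 25,994.8038; Macaulay duration = 97,926.1778 / 25,994.8038 = 3.76714 half-year periods = 1.88357 years.
Modified duration = D_Mac / (1 + y) = 1.88357 / 1.03175 = 1.82561 years.

1.826 years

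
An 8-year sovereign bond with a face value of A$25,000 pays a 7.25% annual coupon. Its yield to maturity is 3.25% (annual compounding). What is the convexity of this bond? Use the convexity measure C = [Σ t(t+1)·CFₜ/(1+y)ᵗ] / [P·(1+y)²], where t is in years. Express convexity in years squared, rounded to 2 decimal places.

51.40

With y = 0.0325:
  t   CF        PV=CF/(1+0.0325)^t    t·PV        t(t+1)·PV
  1     1,812.50     1,755.4479     1,755.4479       3,510.8959
  2     1,812.50     1,700.1917     3,400.3834      10,201.1503
  3     1,812.50     1,646.6748     4,940.0243      19,760.0974
  4     1,812.50     1,594.8424     6,379.3696      31,896.8481
  5     1,812.50     1,544.6416     7,723.2078      46,339.2466
  6     1,812.50     1,496.0209     8,976.1252      62,832.8767
  7     1,812.50     1,448.9306    10,142.5144      81,140.1152
  8    26,812.50    20,759.4970   166,075.9762   1,494,683.7857
  Σ                 31,946.2469   209,393.0489   1,750,365.0158
P = 31,946.2469.
Convexity = Σ t(t+1)·PV / [P·(1+y)²] = 1,750,365.0158 / (31,946.2469 × 1.066056) = 51.39592.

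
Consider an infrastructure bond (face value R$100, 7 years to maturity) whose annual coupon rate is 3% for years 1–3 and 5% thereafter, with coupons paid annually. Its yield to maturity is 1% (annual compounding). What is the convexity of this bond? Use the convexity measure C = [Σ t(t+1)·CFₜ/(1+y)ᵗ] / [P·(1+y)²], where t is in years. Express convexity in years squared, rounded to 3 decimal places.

With y = 0.01:
  t   CF        PV=CF/(1+0.01)^t    t·PV        t(t+1)·PV
  1         3.00         2.9703         2.9703           5.9406
  2         3.00         2.9409         5.8818          17.6453
  3         3.00         2.9118         8.7353          34.9412
  4         5.00         4.8049        19.2196          96.0980
  5         5.00         4.7573        23.7866         142.7199
  6         5.00         4.7102        28.2614         197.8295
  7       105.00        97.9354       685.5478       5,484.3822
  Σ                    121.0308       774.4028       5,979.5567
P = 121.0308.
Convexity = Σ t(t+1)·PV / [P·(1+y)²] = 5,979.5567 / (121.0308 × 1.020100) = 48.43177.

48.432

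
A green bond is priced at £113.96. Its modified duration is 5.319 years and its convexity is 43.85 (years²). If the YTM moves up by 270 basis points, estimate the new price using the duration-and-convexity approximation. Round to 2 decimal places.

Duration effect: -D_mod·Δy = -5.319 × (+0.027) = -0.143613
Convexity effect: ½·C·(Δy)² = 0.5 × 43.85 × (0.027)² = +0.015983325
ΔP/P ≈ -0.143613 + 0.015983325 = -0.127629675
New price ≈ 113.96 × (1 - 0.127629675) = 99.415322237.

£99.42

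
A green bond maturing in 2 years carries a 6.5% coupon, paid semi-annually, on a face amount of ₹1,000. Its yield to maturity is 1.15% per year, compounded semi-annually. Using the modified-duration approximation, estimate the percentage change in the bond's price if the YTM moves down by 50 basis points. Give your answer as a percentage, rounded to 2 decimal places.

+0.95%

Periodic yield y = 0.00575. Modified duration first:
  t   CF        PV=CF/(1+0.00575)^t    t·PV
  1        32.50        32.3142        32.3142
  2        32.50        32.1294        64.2589
  3        32.50        31.9458        95.8373
  4     1,032.50     1,009.0900     4,036.3599
  Σ                  1,105.4794     4,228.7703
P = 1,105.4794; D_Mac = 3.82528 half-year periods = 1.91264 yrs; D_mod = 1.91264/(1+0.00575) = 1.90171 yrs.
ΔP/P ≈ -D_mod · Δy = -1.90171 × (-0.005) = +0.009509 = +0.9509%.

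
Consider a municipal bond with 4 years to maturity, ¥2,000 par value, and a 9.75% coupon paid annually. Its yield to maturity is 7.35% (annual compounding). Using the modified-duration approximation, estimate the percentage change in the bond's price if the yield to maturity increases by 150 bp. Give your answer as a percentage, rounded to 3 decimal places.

-4.916%

Periodic yield y = 0.0735. Modified duration first:
  t   CF        PV=CF/(1+0.0735)^t    t·PV
  1       195.00       181.6488       181.6488
  2       195.00       169.2117       338.4235
  3       195.00       157.6262       472.8787
  4     2,195.00     1,652.8229     6,611.2917
  Σ                  2,161.3097     7,604.2427
P = 2,161.3097; D_Mac = 3.51835 yrs; D_mod = 3.51835/(1+0.0735) = 3.27746 yrs.
ΔP/P ≈ -D_mod · Δy = -3.27746 × (+0.015) = -0.049162 = -4.9162%.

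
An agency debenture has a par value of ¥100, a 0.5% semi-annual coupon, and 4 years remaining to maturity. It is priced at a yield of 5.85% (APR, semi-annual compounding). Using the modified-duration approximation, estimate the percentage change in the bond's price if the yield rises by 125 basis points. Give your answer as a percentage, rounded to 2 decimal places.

Periodic yield y = 0.02925. Modified duration first:
  t   CF        PV=CF/(1+0.02925)^t    t·PV
  1         0.25         0.2429         0.2429
  2         0.25         0.2360         0.4720
  3         0.25         0.2293         0.6879
  4         0.25         0.2228         0.8911
  5         0.25         0.2164         1.0822
  6         0.25         0.2103         1.2617
  7         0.25         0.2043         1.4302
  8       100.25        79.6008       636.8063
  Σ                     81.1628       642.8742
P = 81.1628; D_Mac = 7.92080 half-year periods = 3.96040 yrs; D_mod = 3.96040/(1+0.02925) = 3.84785 yrs.
ΔP/P ≈ -D_mod · Δy = -3.84785 × (+0.0125) = -0.048098 = -4.8098%.

-4.81%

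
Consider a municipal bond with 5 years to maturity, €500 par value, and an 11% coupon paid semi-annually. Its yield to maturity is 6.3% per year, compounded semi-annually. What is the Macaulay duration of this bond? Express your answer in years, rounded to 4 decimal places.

4.0766 years

Periodic yield y = 0.0315. Discount each cash flow and weight by its period:
  t   CF        PV=CF/(1+0.0315)^t    t·PV
  1        27.50        26.6602        26.6602
  2        27.50        25.8461        51.6921
  3        27.50        25.0568        75.1703
  4        27.50        24.2916        97.1663
  5        27.50        23.5498       117.7488
  6        27.50        22.8306       136.9836
  7        27.50        22.1334       154.9338
  8        27.50        21.4575       171.6599
  9        27.50        20.8022       187.2199
  10      527.50       386.8389     3,868.3890
  Σ                    599.4670     4,887.6239
Price P = Σ PV = 599.4670.
Macaulay duration = Σ(t·PV) / P = 4,887.6239 / 599.4670 = 8.15328 half-year periods.
In years: 8.15328 / 2 = 4.07664 years.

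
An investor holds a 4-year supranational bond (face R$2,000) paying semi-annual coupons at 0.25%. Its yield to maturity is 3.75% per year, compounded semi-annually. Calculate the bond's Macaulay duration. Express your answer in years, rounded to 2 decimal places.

Periodic yield y = 0.01875. Discount each cash flow and weight by its period:
  t   CF        PV=CF/(1+0.01875)^t    t·PV
  1         2.50         2.4540         2.4540
  2         2.50         2.4088         4.8176
  3         2.50         2.3645         7.0935
  4         2.50         2.3210         9.2839
  5         2.50         2.2783        11.3913
  6         2.50         2.2363        13.4179
  7         2.50         2.1952        15.3661
  8     2,002.50     1,725.9633    13,807.7062
  Σ                  1,742.2213    13,871.5305
Price P = Σ PV = 1,742.2213.
Macaulay duration = Σ(t·PV) / P = 13,871.5305 / 1,742.2213 = 7.96198 half-year periods.
In years: 7.96198 / 2 = 3.98099 years.

3.98 years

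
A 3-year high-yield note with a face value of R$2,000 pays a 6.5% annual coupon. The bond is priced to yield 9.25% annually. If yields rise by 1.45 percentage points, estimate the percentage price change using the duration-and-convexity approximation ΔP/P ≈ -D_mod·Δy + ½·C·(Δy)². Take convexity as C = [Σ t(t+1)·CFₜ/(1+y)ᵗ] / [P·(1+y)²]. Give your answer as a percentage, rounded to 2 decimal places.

With y = 0.0925:
  t   CF        PV=CF/(1+0.0925)^t    t·PV        t(t+1)·PV
  1       130.00       118.9931       118.9931         237.9863
  2       130.00       108.9182       217.8364         653.5092
  3     2,130.00     1,633.4854     4,900.4563      19,601.8252
  Σ                  1,861.3968     5,237.2858      20,493.3207
P = 1,861.3968; D_Mac = 2.81363 yrs; D_mod = 2.57541 yrs; C = 9.22424.
Duration effect: -2.57541 × (+0.0145) = -0.037343
Convexity effect: 0.5 × 9.22424 × (0.0145)² = +0.0009697
ΔP/P ≈ -0.037343 + 0.0009697 = -0.036374 = -3.6374%.

-3.64%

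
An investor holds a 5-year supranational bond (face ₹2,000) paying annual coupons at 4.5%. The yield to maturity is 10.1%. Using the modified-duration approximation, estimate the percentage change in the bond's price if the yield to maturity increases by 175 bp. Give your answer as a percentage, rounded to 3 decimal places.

Periodic yield y = 0.101. Modified duration first:
  t   CF        PV=CF/(1+0.101)^t    t·PV
  1        90.00        81.7439        81.7439
  2        90.00        74.2451       148.4902
  3        90.00        67.4343       202.3028
  4        90.00        61.2482       244.9927
  5     2,090.00     1,291.8429     6,459.2143
  Σ                  1,576.5143     7,136.7439
P = 1,576.5143; D_Mac = 4.52691 yrs; D_mod = 4.52691/(1+0.101) = 4.11164 yrs.
ΔP/P ≈ -D_mod · Δy = -4.11164 × (+0.0175) = -0.071954 = -7.1954%.

-7.195%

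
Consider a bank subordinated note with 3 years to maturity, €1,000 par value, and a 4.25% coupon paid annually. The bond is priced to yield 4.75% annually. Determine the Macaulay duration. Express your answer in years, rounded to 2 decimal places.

Periodic yield y = 0.0475. Discount each cash flow and weight by its year:
  t   CF        PV=CF/(1+0.0475)^t    t·PV
  1        42.50        40.5728        40.5728
  2        42.50        38.7330        77.4660
  3     1,042.50       907.0140     2,721.0419
  Σ                    986.3197     2,839.0806
Price P = Σ PV = 986.3197.
Macaulay duration = Σ(t·PV) / P = 2,839.0806 / 986.3197 = 2.87846 years.

2.88 years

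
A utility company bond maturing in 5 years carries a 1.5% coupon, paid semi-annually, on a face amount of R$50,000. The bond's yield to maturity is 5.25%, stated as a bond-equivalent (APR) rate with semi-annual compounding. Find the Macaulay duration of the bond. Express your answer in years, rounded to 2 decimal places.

4.82 years

Periodic yield y = 0.02625. Discount each cash flow and weight by its period:
  t   CF        PV=CF/(1+0.02625)^t    t·PV
  1       375.00       365.4080       365.4080
  2       375.00       356.0614       712.1229
  3       375.00       346.9539     1,040.8617
  4       375.00       338.0793     1,352.3172
  5       375.00       329.4317     1,647.1586
  6       375.00       321.0053     1,926.0320
  7       375.00       312.7945     2,189.5613
  8       375.00       304.7936     2,438.3492
  9       375.00       296.9975     2,672.9771
  10   50,375.00    38,876.1597   388,761.5973
  Σ                 41,847.6850   403,106.3854
Price P = Σ PV = 41,847.6850.
Macaulay duration = Σ(t·PV) / P = 403,106.3854 / 41,847.6850 = 9.63270 half-year periods.
In years: 9.63270 / 2 = 4.81635 years.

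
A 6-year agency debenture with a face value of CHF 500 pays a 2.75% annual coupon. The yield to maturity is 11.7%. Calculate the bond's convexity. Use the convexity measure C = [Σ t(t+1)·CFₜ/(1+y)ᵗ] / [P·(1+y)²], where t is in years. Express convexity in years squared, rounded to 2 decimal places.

29.90

With y = 0.117:
  t   CF        PV=CF/(1+0.117)^t    t·PV        t(t+1)·PV
  1        13.75        12.3098        12.3098          24.6195
  2        13.75        11.0204        22.0407          66.1222
  3        13.75         9.8660        29.5981         118.3926
  4        13.75         8.8326        35.3305         176.6526
  5        13.75         7.9075        39.5373         237.2237
  6       513.75       264.5043     1,587.0260      11,109.1821
  Σ                    314.4406     1,725.8425      11,732.1927
P = 314.4406.
Convexity = Σ t(t+1)·PV / [P·(1+y)²] = 11,732.1927 / (314.4406 × 1.247689) = 29.90434.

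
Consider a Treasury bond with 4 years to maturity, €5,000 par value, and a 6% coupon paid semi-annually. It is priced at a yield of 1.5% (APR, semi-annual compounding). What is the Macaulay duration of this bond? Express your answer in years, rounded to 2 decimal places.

3.65 years

Periodic yield y = 0.0075. Discount each cash flow and weight by its period:
  t   CF        PV=CF/(1+0.0075)^t    t·PV
  1       150.00       148.8834       148.8834
  2       150.00       147.7751       295.5501
  3       150.00       146.6750       440.0250
  4       150.00       145.5831       582.3325
  5       150.00       144.4994       722.4969
  6       150.00       143.4237       860.5422
  7       150.00       142.3560       996.4922
  8     5,150.00     4,851.1733    38,809.3865
  Σ                  5,870.3690    42,855.7089
Price P = Σ PV = 5,870.3690.
Macaulay duration = Σ(t·PV) / P = 42,855.7089 / 5,870.3690 = 7.30034 half-year periods.
In years: 7.30034 / 2 = 3.65017 years.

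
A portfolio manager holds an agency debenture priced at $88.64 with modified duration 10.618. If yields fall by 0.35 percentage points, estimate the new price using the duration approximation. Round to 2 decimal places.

Duration approximation: ΔP/P ≈ -D_mod · Δy = -10.618 × (-0.0035) = +0.037163.
New price ≈ 88.64 × (1 + 0.037163) = 91.93412832.

$91.93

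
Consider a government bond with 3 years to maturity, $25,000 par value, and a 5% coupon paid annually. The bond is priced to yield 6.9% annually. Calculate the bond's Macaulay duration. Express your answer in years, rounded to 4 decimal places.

Periodic yield y = 0.069. Discount each cash flow and weight by its year:
  t   CF        PV=CF/(1+0.069)^t    t·PV
  1     1,250.00     1,169.3171     1,169.3171
  2     1,250.00     1,093.8420     2,187.6840
  3    26,250.00    21,488.0097    64,464.0292
  Σ                 23,751.1689    67,821.0304
Price P = Σ PV = 23,751.1689.
Macaulay duration = Σ(t·PV) / P = 67,821.0304 / 23,751.1689 = 2.85548 years.

2.8555 years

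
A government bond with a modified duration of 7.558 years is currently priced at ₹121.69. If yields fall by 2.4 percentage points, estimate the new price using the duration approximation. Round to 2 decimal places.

Duration approximation: ΔP/P ≈ -D_mod · Δy = -7.558 × (-0.024) = +0.181392.
New price ≈ 121.69 × (1 + 0.181392) = 143.76359248.

₹143.76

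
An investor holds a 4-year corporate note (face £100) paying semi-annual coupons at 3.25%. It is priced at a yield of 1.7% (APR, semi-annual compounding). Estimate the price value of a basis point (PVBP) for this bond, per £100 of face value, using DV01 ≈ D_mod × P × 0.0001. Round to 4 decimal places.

£0.0398

Periodic yield y = 0.0085.
  t   CF        PV=CF/(1+0.0085)^t    t·PV
  1        1.625         1.6113         1.6113
  2        1.625         1.5977         3.1954
  3        1.625         1.5843         4.7528
  4        1.625         1.5709         6.2836
  5        1.625         1.5577         7.7883
  6        1.625         1.5445         9.2672
  7        1.625         1.5315        10.7206
  8      101.625        94.9715       759.7721
  Σ                    105.9694       803.3914
P = 105.9694; D_Mac = 7.58135 half-year periods = 3.79068 yrs; D_mod = 3.75873 yrs.
DV01 ≈ 3.75873 × 105.9694 × 0.0001 = 0.039831.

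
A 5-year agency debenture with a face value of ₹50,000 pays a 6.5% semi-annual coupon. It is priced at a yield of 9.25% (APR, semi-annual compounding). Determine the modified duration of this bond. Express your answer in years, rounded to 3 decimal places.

Periodic yield y = 0.04625. First find Macaulay duration:
  t   CF        PV=CF/(1+0.04625)^t    t·PV
  1     1,625.00     1,553.1661     1,553.1661
  2     1,625.00     1,484.5076     2,969.0152
  3     1,625.00     1,418.8842     4,256.6526
  4     1,625.00     1,356.1617     5,424.6469
  5     1,625.00     1,296.2119     6,481.0596
  6     1,625.00     1,238.9122     7,433.4734
  7     1,625.00     1,184.1455     8,289.0185
  8     1,625.00     1,131.7998     9,054.3981
  9     1,625.00     1,081.7680     9,735.9119
  10   51,625.00    32,847.7294   328,477.2943
  Σ                 44,593.2864   383,674.6364
P = 44,593.2864; Macaulay duration = 383,674.6364 / 44,593.2864 = 8.60387 half-year periods = 4.30193 years.
Modified duration = D_Mac / (1 + y) = 4.30193 / 1.04625 = 4.11176 years.

4.112 years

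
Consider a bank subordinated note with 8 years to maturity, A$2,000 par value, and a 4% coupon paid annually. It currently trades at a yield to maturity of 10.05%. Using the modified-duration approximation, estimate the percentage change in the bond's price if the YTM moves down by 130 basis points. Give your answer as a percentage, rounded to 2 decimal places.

+7.97%

Periodic yield y = 0.1005. Modified duration first:
  t   CF        PV=CF/(1+0.1005)^t    t·PV
  1        80.00        72.6942        72.6942
  2        80.00        66.0556       132.1113
  3        80.00        60.0233       180.0699
  4        80.00        54.5418       218.1674
  5        80.00        49.5610       247.8048
  6        80.00        45.0350       270.2097
  7        80.00        40.9223       286.4559
  8     2,080.00       966.8141     7,734.5125
  Σ                  1,355.6473     9,142.0257
P = 1,355.6473; D_Mac = 6.74366 yrs; D_mod = 6.74366/(1+0.1005) = 6.12782 yrs.
ΔP/P ≈ -D_mod · Δy = -6.12782 × (-0.013) = +0.079662 = +7.9662%.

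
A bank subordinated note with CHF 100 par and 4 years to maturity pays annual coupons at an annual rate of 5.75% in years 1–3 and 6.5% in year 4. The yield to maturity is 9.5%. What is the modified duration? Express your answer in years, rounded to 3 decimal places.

Periodic yield y = 0.095. First find Macaulay duration:
  t   CF        PV=CF/(1+0.095)^t    t·PV
  1         5.75         5.2511         5.2511
  2         5.75         4.7956         9.5911
  3         5.75         4.3795        13.1385
  4       106.50        74.0787       296.3146
  Σ                     88.5049       324.2954
P = 88.5049; Macaulay duration = 324.2954 / 88.5049 = 3.66415 years.
Modified duration = D_Mac / (1 + y) = 3.66415 / 1.095 = 3.34626 years.

3.346 years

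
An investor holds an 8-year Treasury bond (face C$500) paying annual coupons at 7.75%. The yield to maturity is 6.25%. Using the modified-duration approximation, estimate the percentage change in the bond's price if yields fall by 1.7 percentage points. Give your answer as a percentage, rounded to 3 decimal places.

+10.135%

Periodic yield y = 0.0625. Modified duration first:
  t   CF        PV=CF/(1+0.0625)^t    t·PV
  1        38.75        36.4706        36.4706
  2        38.75        34.3253        68.6505
  3        38.75        32.3061        96.9184
  4        38.75        30.4058       121.6231
  5        38.75        28.6172       143.0860
  6        38.75        26.9338       161.6030
  7        38.75        25.3495       177.4464
  8       538.75       331.7079     2,653.6629
  Σ                    546.1161     3,459.4608
P = 546.1161; D_Mac = 6.33466 yrs; D_mod = 6.33466/(1+0.0625) = 5.96203 yrs.
ΔP/P ≈ -D_mod · Δy = -5.96203 × (-0.017) = +0.101355 = +10.1355%.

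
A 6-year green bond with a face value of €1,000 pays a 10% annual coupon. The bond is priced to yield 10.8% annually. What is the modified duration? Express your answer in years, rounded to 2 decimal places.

4.30 years

Periodic yield y = 0.108. First find Macaulay duration:
  t   CF        PV=CF/(1+0.108)^t    t·PV
  1       100.00        90.2527        90.2527
  2       100.00        81.4555       162.9110
  3       100.00        73.5158       220.5474
  4       100.00        66.3500       265.4000
  5       100.00        59.8827       299.4134
  6     1,100.00       594.5031     3,567.0186
  Σ                    965.9598     4,605.5431
P = 965.9598; Macaulay duration = 4,605.5431 / 965.9598 = 4.76784 years.
Modified duration = D_Mac / (1 + y) = 4.76784 / 1.108 = 4.30311 years.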